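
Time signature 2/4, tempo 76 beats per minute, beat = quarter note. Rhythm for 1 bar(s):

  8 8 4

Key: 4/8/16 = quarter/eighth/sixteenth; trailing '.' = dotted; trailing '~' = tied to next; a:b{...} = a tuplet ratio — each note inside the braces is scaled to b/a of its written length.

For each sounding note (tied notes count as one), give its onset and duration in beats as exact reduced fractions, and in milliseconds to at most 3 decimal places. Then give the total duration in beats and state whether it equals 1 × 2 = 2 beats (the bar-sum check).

1) 0.0ms=0b +394.737ms=1/2b
2) 394.737ms=1/2b +394.737ms=1/2b
3) 789.474ms=1b +789.474ms=1b
Σ=2b of 2 (76bpm 2/4) — PASS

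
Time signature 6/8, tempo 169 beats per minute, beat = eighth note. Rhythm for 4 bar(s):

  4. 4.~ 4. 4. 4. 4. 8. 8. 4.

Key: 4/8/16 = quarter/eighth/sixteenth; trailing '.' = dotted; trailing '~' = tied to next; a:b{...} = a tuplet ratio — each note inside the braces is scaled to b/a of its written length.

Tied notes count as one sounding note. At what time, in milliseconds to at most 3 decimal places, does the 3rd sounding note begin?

note 3 onset = 9b = 3195.266ms

1. 0.0ms @ 0 + 1065.089ms (3)
2. 1065.089ms @ 3 + 2130.178ms (6)
3. 3195.266ms @ 9 + 1065.089ms (3)
4. 4260.355ms @ 12 + 1065.089ms (3)
5. 5325.444ms @ 15 + 1065.089ms (3)
6. 6390.533ms @ 18 + 532.544ms (3/2)
7. 6923.077ms @ 39/2 + 532.544ms (3/2)
8. 7455.621ms @ 21 + 1065.089ms (3)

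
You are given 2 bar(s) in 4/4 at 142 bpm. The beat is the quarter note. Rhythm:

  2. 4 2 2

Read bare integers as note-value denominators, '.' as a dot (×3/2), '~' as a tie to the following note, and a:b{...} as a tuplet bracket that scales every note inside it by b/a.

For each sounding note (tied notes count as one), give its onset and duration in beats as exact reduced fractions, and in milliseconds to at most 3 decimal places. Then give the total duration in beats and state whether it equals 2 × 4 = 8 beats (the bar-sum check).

1) 0.0ms=0b +1267.606ms=3b
2) 1267.606ms=3b +422.535ms=1b
3) 1690.141ms=4b +845.07ms=2b
4) 2535.211ms=6b +845.07ms=2b
Σ=8b of 8 (142bpm 4/4) — PASS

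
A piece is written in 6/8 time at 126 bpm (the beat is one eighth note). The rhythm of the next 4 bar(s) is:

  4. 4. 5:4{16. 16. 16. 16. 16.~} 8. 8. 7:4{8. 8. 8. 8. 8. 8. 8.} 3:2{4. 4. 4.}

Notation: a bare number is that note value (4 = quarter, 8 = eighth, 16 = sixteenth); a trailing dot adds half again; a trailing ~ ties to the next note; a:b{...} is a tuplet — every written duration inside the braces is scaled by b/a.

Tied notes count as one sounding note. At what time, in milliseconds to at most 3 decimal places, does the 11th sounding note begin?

note 11 onset = 96/7b = 6530.612ms

1. 0.0ms @ 0 + 1428.571ms (3)
2. 1428.571ms @ 3 + 1428.571ms (3)
3. 2857.143ms @ 6 + 285.714ms (3/5)
4. 3142.857ms @ 33/5 + 285.714ms (3/5)
5. 3428.571ms @ 36/5 + 285.714ms (3/5)
6. 3714.286ms @ 39/5 + 285.714ms (3/5)
7. 4000.0ms @ 42/5 + 1000.0ms (21/10)
8. 5000.0ms @ 21/2 + 714.286ms (3/2)
9. 5714.286ms @ 12 + 408.163ms (6/7)
10. 6122.449ms @ 90/7 + 408.163ms (6/7)
11. 6530.612ms @ 96/7 + 408.163ms (6/7)
12. 6938.776ms @ 102/7 + 408.163ms (6/7)
13. 7346.939ms @ 108/7 + 408.163ms (6/7)
14. 7755.102ms @ 114/7 + 408.163ms (6/7)
15. 8163.265ms @ 120/7 + 408.163ms (6/7)
16. 8571.429ms @ 18 + 952.381ms (2)
17. 9523.81ms @ 20 + 952.381ms (2)
18. 10476.19ms @ 22 + 952.381ms (2)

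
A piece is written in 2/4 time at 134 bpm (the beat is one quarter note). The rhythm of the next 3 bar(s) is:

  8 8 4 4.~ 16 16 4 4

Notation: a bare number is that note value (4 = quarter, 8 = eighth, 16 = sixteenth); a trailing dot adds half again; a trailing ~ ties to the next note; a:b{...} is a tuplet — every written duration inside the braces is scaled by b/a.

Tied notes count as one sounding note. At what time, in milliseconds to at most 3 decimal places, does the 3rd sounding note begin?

note 3 onset = 1b = 447.761ms

1. 0.0ms @ 0 + 223.881ms (1/2)
2. 223.881ms @ 1/2 + 223.881ms (1/2)
3. 447.761ms @ 1 + 447.761ms (1)
4. 895.522ms @ 2 + 783.582ms (7/4)
5. 1679.104ms @ 15/4 + 111.94ms (1/4)
6. 1791.045ms @ 4 + 447.761ms (1)
7. 2238.806ms @ 5 + 447.761ms (1)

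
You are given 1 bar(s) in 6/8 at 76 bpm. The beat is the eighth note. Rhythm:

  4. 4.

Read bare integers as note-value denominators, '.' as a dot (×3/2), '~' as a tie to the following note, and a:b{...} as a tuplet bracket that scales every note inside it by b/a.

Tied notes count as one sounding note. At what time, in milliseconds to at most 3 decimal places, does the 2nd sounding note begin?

1. 0.0ms @ 0 + 2368.421ms (3)
2. 2368.421ms @ 3 + 2368.421ms (3)

note 2 onset = 3b = 2368.421ms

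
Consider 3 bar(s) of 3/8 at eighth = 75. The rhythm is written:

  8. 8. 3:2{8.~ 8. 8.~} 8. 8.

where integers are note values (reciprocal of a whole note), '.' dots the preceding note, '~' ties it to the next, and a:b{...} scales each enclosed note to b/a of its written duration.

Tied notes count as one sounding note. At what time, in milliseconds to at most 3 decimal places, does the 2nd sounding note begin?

1. 0.0ms @ 0 + 1200.0ms (3/2)
2. 1200.0ms @ 3/2 + 1200.0ms (3/2)
3. 2400.0ms @ 3 + 1600.0ms (2)
4. 4000.0ms @ 5 + 2000.0ms (5/2)
5. 6000.0ms @ 15/2 + 1200.0ms (3/2)

note 2 onset = 3/2b = 1200.0ms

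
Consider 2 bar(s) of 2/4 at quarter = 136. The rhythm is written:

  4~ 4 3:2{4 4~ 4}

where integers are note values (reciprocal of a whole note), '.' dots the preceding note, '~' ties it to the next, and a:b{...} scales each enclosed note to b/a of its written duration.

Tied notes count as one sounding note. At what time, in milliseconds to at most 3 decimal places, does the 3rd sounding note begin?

note 3 onset = 8/3b = 1176.471ms

1. 0.0ms @ 0 + 882.353ms (2)
2. 882.353ms @ 2 + 294.118ms (2/3)
3. 1176.471ms @ 8/3 + 588.235ms (4/3)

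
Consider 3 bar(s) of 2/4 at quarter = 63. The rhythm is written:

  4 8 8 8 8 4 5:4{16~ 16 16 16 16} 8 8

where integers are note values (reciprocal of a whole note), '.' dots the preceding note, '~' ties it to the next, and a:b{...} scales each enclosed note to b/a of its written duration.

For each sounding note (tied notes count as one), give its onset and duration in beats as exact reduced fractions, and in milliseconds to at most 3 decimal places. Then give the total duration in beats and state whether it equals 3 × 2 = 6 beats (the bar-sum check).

1) 0.0ms=0b +952.381ms=1b
2) 952.381ms=1b +476.19ms=1/2b
3) 1428.571ms=3/2b +476.19ms=1/2b
4) 1904.762ms=2b +476.19ms=1/2b
5) 2380.952ms=5/2b +476.19ms=1/2b
6) 2857.143ms=3b +952.381ms=1b
7) 3809.524ms=4b +380.952ms=2/5b
8) 4190.476ms=22/5b +190.476ms=1/5b
9) 4380.952ms=23/5b +190.476ms=1/5b
10) 4571.429ms=24/5b +190.476ms=1/5b
11) 4761.905ms=5b +476.19ms=1/2b
12) 5238.095ms=11/2b +476.19ms=1/2b
Σ=6b of 6 (63bpm 2/4) — PASS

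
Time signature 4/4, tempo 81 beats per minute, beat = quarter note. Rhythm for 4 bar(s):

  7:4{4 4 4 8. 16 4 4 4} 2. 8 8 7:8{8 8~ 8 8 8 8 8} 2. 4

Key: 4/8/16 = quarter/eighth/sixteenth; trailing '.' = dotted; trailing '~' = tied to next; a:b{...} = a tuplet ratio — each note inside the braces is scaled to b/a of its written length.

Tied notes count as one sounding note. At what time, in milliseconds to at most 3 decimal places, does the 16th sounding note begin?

note 16 onset = 76/7b = 8042.328ms

1. 0.0ms @ 0 + 423.28ms (4/7)
2. 423.28ms @ 4/7 + 423.28ms (4/7)
3. 846.561ms @ 8/7 + 423.28ms (4/7)
4. 1269.841ms @ 12/7 + 317.46ms (3/7)
5. 1587.302ms @ 15/7 + 105.82ms (1/7)
6. 1693.122ms @ 16/7 + 423.28ms (4/7)
7. 2116.402ms @ 20/7 + 423.28ms (4/7)
8. 2539.683ms @ 24/7 + 423.28ms (4/7)
9. 2962.963ms @ 4 + 2222.222ms (3)
10. 5185.185ms @ 7 + 370.37ms (1/2)
11. 5555.556ms @ 15/2 + 370.37ms (1/2)
12. 5925.926ms @ 8 + 423.28ms (4/7)
13. 6349.206ms @ 60/7 + 846.561ms (8/7)
14. 7195.767ms @ 68/7 + 423.28ms (4/7)
15. 7619.048ms @ 72/7 + 423.28ms (4/7)
16. 8042.328ms @ 76/7 + 423.28ms (4/7)
17. 8465.608ms @ 80/7 + 423.28ms (4/7)
18. 8888.889ms @ 12 + 2222.222ms (3)
19. 11111.111ms @ 15 + 740.741ms (1)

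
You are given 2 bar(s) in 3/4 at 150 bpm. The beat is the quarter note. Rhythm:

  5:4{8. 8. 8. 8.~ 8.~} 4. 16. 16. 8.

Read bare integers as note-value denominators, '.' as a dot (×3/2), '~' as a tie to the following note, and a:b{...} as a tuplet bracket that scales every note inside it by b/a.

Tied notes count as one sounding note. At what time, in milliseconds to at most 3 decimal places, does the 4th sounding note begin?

note 4 onset = 9/5b = 720.0ms

1. 0.0ms @ 0 + 240.0ms (3/5)
2. 240.0ms @ 3/5 + 240.0ms (3/5)
3. 480.0ms @ 6/5 + 240.0ms (3/5)
4. 720.0ms @ 9/5 + 1080.0ms (27/10)
5. 1800.0ms @ 9/2 + 150.0ms (3/8)
6. 1950.0ms @ 39/8 + 150.0ms (3/8)
7. 2100.0ms @ 21/4 + 300.0ms (3/4)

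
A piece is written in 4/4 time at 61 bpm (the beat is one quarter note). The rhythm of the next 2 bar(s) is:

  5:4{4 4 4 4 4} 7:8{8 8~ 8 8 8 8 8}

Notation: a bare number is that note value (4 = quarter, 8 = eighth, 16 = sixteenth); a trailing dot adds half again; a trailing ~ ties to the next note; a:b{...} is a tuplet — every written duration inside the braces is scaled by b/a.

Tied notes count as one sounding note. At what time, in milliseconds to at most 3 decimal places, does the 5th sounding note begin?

note 5 onset = 16/5b = 3147.541ms

1. 0.0ms @ 0 + 786.885ms (4/5)
2. 786.885ms @ 4/5 + 786.885ms (4/5)
3. 1573.77ms @ 8/5 + 786.885ms (4/5)
4. 2360.656ms @ 12/5 + 786.885ms (4/5)
5. 3147.541ms @ 16/5 + 786.885ms (4/5)
6. 3934.426ms @ 4 + 562.061ms (4/7)
7. 4496.487ms @ 32/7 + 1124.122ms (8/7)
8. 5620.609ms @ 40/7 + 562.061ms (4/7)
9. 6182.67ms @ 44/7 + 562.061ms (4/7)
10. 6744.731ms @ 48/7 + 562.061ms (4/7)
11. 7306.792ms @ 52/7 + 562.061ms (4/7)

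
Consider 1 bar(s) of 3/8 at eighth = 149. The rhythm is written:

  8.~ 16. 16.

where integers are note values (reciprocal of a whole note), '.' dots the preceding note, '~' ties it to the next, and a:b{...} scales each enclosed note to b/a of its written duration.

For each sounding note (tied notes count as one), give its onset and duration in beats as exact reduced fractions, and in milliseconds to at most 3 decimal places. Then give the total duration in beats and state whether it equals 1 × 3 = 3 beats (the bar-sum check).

1) 0.0ms=0b +906.04ms=9/4b
2) 906.04ms=9/4b +302.013ms=3/4b
Σ=3b of 3 (149bpm 3/8) — PASS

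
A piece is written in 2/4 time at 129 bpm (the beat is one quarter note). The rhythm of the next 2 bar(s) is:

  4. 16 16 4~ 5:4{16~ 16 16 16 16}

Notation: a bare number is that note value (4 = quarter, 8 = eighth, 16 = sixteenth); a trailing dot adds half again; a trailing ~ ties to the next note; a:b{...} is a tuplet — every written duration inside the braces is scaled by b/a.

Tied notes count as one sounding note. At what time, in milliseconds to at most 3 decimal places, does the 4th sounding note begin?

note 4 onset = 2b = 930.233ms

1. 0.0ms @ 0 + 697.674ms (3/2)
2. 697.674ms @ 3/2 + 116.279ms (1/4)
3. 813.953ms @ 7/4 + 116.279ms (1/4)
4. 930.233ms @ 2 + 651.163ms (7/5)
5. 1581.395ms @ 17/5 + 93.023ms (1/5)
6. 1674.419ms @ 18/5 + 93.023ms (1/5)
7. 1767.442ms @ 19/5 + 93.023ms (1/5)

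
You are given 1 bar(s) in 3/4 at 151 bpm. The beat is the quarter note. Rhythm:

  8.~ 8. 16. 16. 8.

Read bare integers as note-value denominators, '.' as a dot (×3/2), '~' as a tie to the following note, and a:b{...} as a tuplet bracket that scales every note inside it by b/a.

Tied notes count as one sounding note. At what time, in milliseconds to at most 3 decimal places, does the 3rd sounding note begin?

note 3 onset = 15/8b = 745.033ms

1. 0.0ms @ 0 + 596.026ms (3/2)
2. 596.026ms @ 3/2 + 149.007ms (3/8)
3. 745.033ms @ 15/8 + 149.007ms (3/8)
4. 894.04ms @ 9/4 + 298.013ms (3/4)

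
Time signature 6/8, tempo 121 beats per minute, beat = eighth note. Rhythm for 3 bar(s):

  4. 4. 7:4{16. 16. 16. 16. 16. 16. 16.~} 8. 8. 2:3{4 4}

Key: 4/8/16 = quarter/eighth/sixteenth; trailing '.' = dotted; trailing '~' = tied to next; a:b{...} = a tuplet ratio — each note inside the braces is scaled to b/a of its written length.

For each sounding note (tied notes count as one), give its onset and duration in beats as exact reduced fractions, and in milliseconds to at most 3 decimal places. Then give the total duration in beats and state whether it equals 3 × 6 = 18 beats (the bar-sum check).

1) 0.0ms=0b +1487.603ms=3b
2) 1487.603ms=3b +1487.603ms=3b
3) 2975.207ms=6b +212.515ms=3/7b
4) 3187.721ms=45/7b +212.515ms=3/7b
5) 3400.236ms=48/7b +212.515ms=3/7b
6) 3612.751ms=51/7b +212.515ms=3/7b
7) 3825.266ms=54/7b +212.515ms=3/7b
8) 4037.78ms=57/7b +212.515ms=3/7b
9) 4250.295ms=60/7b +956.316ms=27/14b
10) 5206.612ms=21/2b +743.802ms=3/2b
11) 5950.413ms=12b +1487.603ms=3b
12) 7438.017ms=15b +1487.603ms=3b
Σ=18b of 18 (121bpm 6/8) — PASS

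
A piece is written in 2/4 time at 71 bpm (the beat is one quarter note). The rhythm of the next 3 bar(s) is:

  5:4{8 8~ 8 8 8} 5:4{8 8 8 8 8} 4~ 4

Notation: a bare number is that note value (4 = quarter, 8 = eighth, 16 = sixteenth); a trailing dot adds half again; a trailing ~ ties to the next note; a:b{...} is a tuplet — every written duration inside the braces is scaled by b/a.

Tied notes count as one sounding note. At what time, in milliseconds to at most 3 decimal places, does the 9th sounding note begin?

note 9 onset = 18/5b = 3042.254ms

1. 0.0ms @ 0 + 338.028ms (2/5)
2. 338.028ms @ 2/5 + 676.056ms (4/5)
3. 1014.085ms @ 6/5 + 338.028ms (2/5)
4. 1352.113ms @ 8/5 + 338.028ms (2/5)
5. 1690.141ms @ 2 + 338.028ms (2/5)
6. 2028.169ms @ 12/5 + 338.028ms (2/5)
7. 2366.197ms @ 14/5 + 338.028ms (2/5)
8. 2704.225ms @ 16/5 + 338.028ms (2/5)
9. 3042.254ms @ 18/5 + 338.028ms (2/5)
10. 3380.282ms @ 4 + 1690.141ms (2)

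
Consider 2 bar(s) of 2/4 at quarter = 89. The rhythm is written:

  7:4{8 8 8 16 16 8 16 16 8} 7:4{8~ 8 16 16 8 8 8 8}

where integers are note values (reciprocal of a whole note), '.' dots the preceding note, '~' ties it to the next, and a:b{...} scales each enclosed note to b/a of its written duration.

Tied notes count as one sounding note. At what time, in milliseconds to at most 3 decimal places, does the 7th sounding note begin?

note 7 onset = 10/7b = 963.082ms

1. 0.0ms @ 0 + 192.616ms (2/7)
2. 192.616ms @ 2/7 + 192.616ms (2/7)
3. 385.233ms @ 4/7 + 192.616ms (2/7)
4. 577.849ms @ 6/7 + 96.308ms (1/7)
5. 674.157ms @ 1 + 96.308ms (1/7)
6. 770.465ms @ 8/7 + 192.616ms (2/7)
7. 963.082ms @ 10/7 + 96.308ms (1/7)
8. 1059.39ms @ 11/7 + 96.308ms (1/7)
9. 1155.698ms @ 12/7 + 192.616ms (2/7)
10. 1348.315ms @ 2 + 385.233ms (4/7)
11. 1733.547ms @ 18/7 + 96.308ms (1/7)
12. 1829.856ms @ 19/7 + 96.308ms (1/7)
13. 1926.164ms @ 20/7 + 192.616ms (2/7)
14. 2118.78ms @ 22/7 + 192.616ms (2/7)
15. 2311.396ms @ 24/7 + 192.616ms (2/7)
16. 2504.013ms @ 26/7 + 192.616ms (2/7)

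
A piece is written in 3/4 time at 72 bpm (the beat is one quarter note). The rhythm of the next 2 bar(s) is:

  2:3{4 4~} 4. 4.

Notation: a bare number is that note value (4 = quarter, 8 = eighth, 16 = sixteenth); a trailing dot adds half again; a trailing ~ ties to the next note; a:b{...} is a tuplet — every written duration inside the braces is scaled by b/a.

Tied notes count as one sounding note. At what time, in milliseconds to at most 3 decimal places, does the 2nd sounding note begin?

note 2 onset = 3/2b = 1250.0ms

1. 0.0ms @ 0 + 1250.0ms (3/2)
2. 1250.0ms @ 3/2 + 2500.0ms (3)
3. 3750.0ms @ 9/2 + 1250.0ms (3/2)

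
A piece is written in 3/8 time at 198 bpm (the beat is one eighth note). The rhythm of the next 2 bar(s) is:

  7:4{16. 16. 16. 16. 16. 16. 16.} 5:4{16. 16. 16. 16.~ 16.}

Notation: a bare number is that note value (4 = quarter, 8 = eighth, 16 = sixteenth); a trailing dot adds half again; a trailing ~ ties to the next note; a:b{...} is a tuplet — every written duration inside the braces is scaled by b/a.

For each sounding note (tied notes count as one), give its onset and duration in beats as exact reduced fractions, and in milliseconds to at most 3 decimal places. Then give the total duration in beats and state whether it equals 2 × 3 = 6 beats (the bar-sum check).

1) 0.0ms=0b +129.87ms=3/7b
2) 129.87ms=3/7b +129.87ms=3/7b
3) 259.74ms=6/7b +129.87ms=3/7b
4) 389.61ms=9/7b +129.87ms=3/7b
5) 519.481ms=12/7b +129.87ms=3/7b
6) 649.351ms=15/7b +129.87ms=3/7b
7) 779.221ms=18/7b +129.87ms=3/7b
8) 909.091ms=3b +181.818ms=3/5b
9) 1090.909ms=18/5b +181.818ms=3/5b
10) 1272.727ms=21/5b +181.818ms=3/5b
11) 1454.545ms=24/5b +363.636ms=6/5b
Σ=6b of 6 (198bpm 3/8) — PASS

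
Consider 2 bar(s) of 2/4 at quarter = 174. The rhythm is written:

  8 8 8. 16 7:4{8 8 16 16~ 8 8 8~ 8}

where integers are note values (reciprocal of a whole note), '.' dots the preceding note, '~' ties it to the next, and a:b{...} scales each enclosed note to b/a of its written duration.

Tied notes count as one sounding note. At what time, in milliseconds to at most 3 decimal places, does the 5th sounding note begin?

note 5 onset = 2b = 689.655ms

1. 0.0ms @ 0 + 172.414ms (1/2)
2. 172.414ms @ 1/2 + 172.414ms (1/2)
3. 344.828ms @ 1 + 258.621ms (3/4)
4. 603.448ms @ 7/4 + 86.207ms (1/4)
5. 689.655ms @ 2 + 98.522ms (2/7)
6. 788.177ms @ 16/7 + 98.522ms (2/7)
7. 886.7ms @ 18/7 + 49.261ms (1/7)
8. 935.961ms @ 19/7 + 147.783ms (3/7)
9. 1083.744ms @ 22/7 + 98.522ms (2/7)
10. 1182.266ms @ 24/7 + 197.044ms (4/7)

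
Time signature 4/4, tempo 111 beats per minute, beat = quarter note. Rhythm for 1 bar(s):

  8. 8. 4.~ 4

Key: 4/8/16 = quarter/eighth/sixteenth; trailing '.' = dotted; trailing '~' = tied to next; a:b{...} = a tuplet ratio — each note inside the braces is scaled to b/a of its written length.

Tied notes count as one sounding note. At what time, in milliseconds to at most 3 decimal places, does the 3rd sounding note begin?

note 3 onset = 3/2b = 810.811ms

1. 0.0ms @ 0 + 405.405ms (3/4)
2. 405.405ms @ 3/4 + 405.405ms (3/4)
3. 810.811ms @ 3/2 + 1351.351ms (5/2)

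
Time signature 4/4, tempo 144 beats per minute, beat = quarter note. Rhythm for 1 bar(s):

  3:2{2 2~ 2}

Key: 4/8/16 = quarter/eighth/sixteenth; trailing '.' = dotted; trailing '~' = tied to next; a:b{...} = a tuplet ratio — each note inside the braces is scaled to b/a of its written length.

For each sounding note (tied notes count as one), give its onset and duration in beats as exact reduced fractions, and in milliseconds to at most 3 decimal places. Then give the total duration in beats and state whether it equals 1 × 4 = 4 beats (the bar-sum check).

1) 0.0ms=0b +555.556ms=4/3b
2) 555.556ms=4/3b +1111.111ms=8/3b
Σ=4b of 4 (144bpm 4/4) — PASS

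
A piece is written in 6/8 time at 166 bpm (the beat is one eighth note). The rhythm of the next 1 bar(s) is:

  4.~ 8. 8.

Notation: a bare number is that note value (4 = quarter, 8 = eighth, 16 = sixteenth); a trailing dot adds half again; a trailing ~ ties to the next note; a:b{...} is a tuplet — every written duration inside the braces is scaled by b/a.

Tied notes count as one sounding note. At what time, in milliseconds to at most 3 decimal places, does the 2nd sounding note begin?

note 2 onset = 9/2b = 1626.506ms

1. 0.0ms @ 0 + 1626.506ms (9/2)
2. 1626.506ms @ 9/2 + 542.169ms (3/2)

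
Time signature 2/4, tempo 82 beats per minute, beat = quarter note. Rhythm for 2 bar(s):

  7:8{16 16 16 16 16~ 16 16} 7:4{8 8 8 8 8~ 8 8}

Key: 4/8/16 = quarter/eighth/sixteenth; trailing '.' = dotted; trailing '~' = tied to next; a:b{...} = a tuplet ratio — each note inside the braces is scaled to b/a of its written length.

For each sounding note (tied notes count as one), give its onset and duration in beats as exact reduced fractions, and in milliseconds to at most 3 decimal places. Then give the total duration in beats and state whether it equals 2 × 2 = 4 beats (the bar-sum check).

1) 0.0ms=0b +209.059ms=2/7b
2) 209.059ms=2/7b +209.059ms=2/7b
3) 418.118ms=4/7b +209.059ms=2/7b
4) 627.178ms=6/7b +209.059ms=2/7b
5) 836.237ms=8/7b +418.118ms=4/7b
6) 1254.355ms=12/7b +209.059ms=2/7b
7) 1463.415ms=2b +209.059ms=2/7b
8) 1672.474ms=16/7b +209.059ms=2/7b
9) 1881.533ms=18/7b +209.059ms=2/7b
10) 2090.592ms=20/7b +209.059ms=2/7b
11) 2299.652ms=22/7b +418.118ms=4/7b
12) 2717.77ms=26/7b +209.059ms=2/7b
Σ=4b of 4 (82bpm 2/4) — PASS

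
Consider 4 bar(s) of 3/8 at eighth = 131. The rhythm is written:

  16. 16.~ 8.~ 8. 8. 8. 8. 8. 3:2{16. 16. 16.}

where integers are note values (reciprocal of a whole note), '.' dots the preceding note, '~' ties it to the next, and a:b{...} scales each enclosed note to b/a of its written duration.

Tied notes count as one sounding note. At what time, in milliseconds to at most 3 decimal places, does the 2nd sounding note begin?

note 2 onset = 3/4b = 343.511ms

1. 0.0ms @ 0 + 343.511ms (3/4)
2. 343.511ms @ 3/4 + 1717.557ms (15/4)
3. 2061.069ms @ 9/2 + 687.023ms (3/2)
4. 2748.092ms @ 6 + 687.023ms (3/2)
5. 3435.115ms @ 15/2 + 687.023ms (3/2)
6. 4122.137ms @ 9 + 687.023ms (3/2)
7. 4809.16ms @ 21/2 + 229.008ms (1/2)
8. 5038.168ms @ 11 + 229.008ms (1/2)
9. 5267.176ms @ 23/2 + 229.008ms (1/2)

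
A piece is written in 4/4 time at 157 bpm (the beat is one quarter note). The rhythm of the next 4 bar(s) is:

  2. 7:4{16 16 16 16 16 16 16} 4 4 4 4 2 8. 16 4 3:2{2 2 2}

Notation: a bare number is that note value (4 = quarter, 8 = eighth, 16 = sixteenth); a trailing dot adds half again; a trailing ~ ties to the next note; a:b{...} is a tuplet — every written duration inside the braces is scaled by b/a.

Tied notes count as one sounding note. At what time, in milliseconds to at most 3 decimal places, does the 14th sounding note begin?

1. 0.0ms @ 0 + 1146.497ms (3)
2. 1146.497ms @ 3 + 54.595ms (1/7)
3. 1201.092ms @ 22/7 + 54.595ms (1/7)
4. 1255.687ms @ 23/7 + 54.595ms (1/7)
5. 1310.282ms @ 24/7 + 54.595ms (1/7)
6. 1364.877ms @ 25/7 + 54.595ms (1/7)
7. 1419.472ms @ 26/7 + 54.595ms (1/7)
8. 1474.067ms @ 27/7 + 54.595ms (1/7)
9. 1528.662ms @ 4 + 382.166ms (1)
10. 1910.828ms @ 5 + 382.166ms (1)
11. 2292.994ms @ 6 + 382.166ms (1)
12. 2675.159ms @ 7 + 382.166ms (1)
13. 3057.325ms @ 8 + 764.331ms (2)
14. 3821.656ms @ 10 + 286.624ms (3/4)
15. 4108.28ms @ 43/4 + 95.541ms (1/4)
16. 4203.822ms @ 11 + 382.166ms (1)
17. 4585.987ms @ 12 + 509.554ms (4/3)
18. 5095.541ms @ 40/3 + 509.554ms (4/3)
19. 5605.096ms @ 44/3 + 509.554ms (4/3)

note 14 onset = 10b = 3821.656ms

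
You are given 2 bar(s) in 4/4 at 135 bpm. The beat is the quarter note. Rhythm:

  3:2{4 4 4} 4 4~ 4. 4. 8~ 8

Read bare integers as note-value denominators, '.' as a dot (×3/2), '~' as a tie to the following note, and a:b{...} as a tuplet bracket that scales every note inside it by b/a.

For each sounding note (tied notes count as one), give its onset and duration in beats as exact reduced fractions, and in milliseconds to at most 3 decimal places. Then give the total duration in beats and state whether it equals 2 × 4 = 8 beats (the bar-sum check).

1) 0.0ms=0b +296.296ms=2/3b
2) 296.296ms=2/3b +296.296ms=2/3b
3) 592.593ms=4/3b +296.296ms=2/3b
4) 888.889ms=2b +444.444ms=1b
5) 1333.333ms=3b +1111.111ms=5/2b
6) 2444.444ms=11/2b +666.667ms=3/2b
7) 3111.111ms=7b +444.444ms=1b
Σ=8b of 8 (135bpm 4/4) — PASS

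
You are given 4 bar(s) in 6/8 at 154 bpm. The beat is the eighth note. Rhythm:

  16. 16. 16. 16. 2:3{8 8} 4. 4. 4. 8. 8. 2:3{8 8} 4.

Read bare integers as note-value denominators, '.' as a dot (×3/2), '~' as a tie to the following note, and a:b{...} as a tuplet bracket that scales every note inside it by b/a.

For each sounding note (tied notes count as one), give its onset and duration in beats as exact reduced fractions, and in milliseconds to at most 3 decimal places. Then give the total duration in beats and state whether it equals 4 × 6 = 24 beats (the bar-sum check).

1) 0.0ms=0b +292.208ms=3/4b
2) 292.208ms=3/4b +292.208ms=3/4b
3) 584.416ms=3/2b +292.208ms=3/4b
4) 876.623ms=9/4b +292.208ms=3/4b
5) 1168.831ms=3b +584.416ms=3/2b
6) 1753.247ms=9/2b +584.416ms=3/2b
7) 2337.662ms=6b +1168.831ms=3b
8) 3506.494ms=9b +1168.831ms=3b
9) 4675.325ms=12b +1168.831ms=3b
10) 5844.156ms=15b +584.416ms=3/2b
11) 6428.571ms=33/2b +584.416ms=3/2b
12) 7012.987ms=18b +584.416ms=3/2b
13) 7597.403ms=39/2b +584.416ms=3/2b
14) 8181.818ms=21b +1168.831ms=3b
Σ=24b of 24 (154bpm 6/8) — PASS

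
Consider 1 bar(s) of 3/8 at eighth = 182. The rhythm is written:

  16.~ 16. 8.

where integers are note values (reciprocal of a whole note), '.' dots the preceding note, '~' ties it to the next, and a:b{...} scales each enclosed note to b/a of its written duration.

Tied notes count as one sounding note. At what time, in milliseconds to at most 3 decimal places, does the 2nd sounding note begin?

1. 0.0ms @ 0 + 494.505ms (3/2)
2. 494.505ms @ 3/2 + 494.505ms (3/2)

note 2 onset = 3/2b = 494.505ms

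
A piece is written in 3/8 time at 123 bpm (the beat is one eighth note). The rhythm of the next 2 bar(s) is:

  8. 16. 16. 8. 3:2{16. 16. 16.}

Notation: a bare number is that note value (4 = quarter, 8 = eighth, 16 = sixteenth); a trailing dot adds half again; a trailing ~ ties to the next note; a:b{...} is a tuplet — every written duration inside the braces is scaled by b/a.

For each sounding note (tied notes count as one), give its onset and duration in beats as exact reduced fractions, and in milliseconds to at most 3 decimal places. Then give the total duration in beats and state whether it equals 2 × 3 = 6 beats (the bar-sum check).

1) 0.0ms=0b +731.707ms=3/2b
2) 731.707ms=3/2b +365.854ms=3/4b
3) 1097.561ms=9/4b +365.854ms=3/4b
4) 1463.415ms=3b +731.707ms=3/2b
5) 2195.122ms=9/2b +243.902ms=1/2b
6) 2439.024ms=5b +243.902ms=1/2b
7) 2682.927ms=11/2b +243.902ms=1/2b
Σ=6b of 6 (123bpm 3/8) — PASS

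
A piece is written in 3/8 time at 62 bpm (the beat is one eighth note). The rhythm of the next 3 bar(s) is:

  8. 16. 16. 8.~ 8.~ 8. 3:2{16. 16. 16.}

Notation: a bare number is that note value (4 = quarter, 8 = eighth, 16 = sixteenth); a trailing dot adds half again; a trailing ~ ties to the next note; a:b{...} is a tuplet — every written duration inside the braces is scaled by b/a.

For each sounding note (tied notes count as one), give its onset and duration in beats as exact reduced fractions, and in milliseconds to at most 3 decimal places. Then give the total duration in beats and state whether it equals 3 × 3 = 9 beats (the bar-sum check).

1) 0.0ms=0b +1451.613ms=3/2b
2) 1451.613ms=3/2b +725.806ms=3/4b
3) 2177.419ms=9/4b +725.806ms=3/4b
4) 2903.226ms=3b +4354.839ms=9/2b
5) 7258.065ms=15/2b +483.871ms=1/2b
6) 7741.935ms=8b +483.871ms=1/2b
7) 8225.806ms=17/2b +483.871ms=1/2b
Σ=9b of 9 (62bpm 3/8) — PASS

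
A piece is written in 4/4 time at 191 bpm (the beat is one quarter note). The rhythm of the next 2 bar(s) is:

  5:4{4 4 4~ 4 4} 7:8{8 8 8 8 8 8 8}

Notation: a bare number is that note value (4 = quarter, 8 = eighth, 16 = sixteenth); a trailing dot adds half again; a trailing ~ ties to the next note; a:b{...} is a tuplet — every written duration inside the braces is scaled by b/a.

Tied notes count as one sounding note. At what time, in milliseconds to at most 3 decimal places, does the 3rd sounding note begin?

note 3 onset = 8/5b = 502.618ms

1. 0.0ms @ 0 + 251.309ms (4/5)
2. 251.309ms @ 4/5 + 251.309ms (4/5)
3. 502.618ms @ 8/5 + 502.618ms (8/5)
4. 1005.236ms @ 16/5 + 251.309ms (4/5)
5. 1256.545ms @ 4 + 179.506ms (4/7)
6. 1436.051ms @ 32/7 + 179.506ms (4/7)
7. 1615.557ms @ 36/7 + 179.506ms (4/7)
8. 1795.064ms @ 40/7 + 179.506ms (4/7)
9. 1974.57ms @ 44/7 + 179.506ms (4/7)
10. 2154.076ms @ 48/7 + 179.506ms (4/7)
11. 2333.583ms @ 52/7 + 179.506ms (4/7)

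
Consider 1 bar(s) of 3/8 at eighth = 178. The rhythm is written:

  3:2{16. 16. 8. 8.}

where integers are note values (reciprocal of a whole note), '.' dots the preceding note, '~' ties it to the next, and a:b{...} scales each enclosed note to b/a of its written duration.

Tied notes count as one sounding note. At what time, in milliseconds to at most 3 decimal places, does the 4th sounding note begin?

1. 0.0ms @ 0 + 168.539ms (1/2)
2. 168.539ms @ 1/2 + 168.539ms (1/2)
3. 337.079ms @ 1 + 337.079ms (1)
4. 674.157ms @ 2 + 337.079ms (1)

note 4 onset = 2b = 674.157ms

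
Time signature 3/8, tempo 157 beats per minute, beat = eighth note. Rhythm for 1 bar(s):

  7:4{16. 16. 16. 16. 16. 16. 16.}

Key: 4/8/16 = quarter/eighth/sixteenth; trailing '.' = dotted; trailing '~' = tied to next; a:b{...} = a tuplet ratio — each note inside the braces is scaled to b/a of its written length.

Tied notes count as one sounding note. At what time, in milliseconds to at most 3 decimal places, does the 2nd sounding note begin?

1. 0.0ms @ 0 + 163.785ms (3/7)
2. 163.785ms @ 3/7 + 163.785ms (3/7)
3. 327.571ms @ 6/7 + 163.785ms (3/7)
4. 491.356ms @ 9/7 + 163.785ms (3/7)
5. 655.141ms @ 12/7 + 163.785ms (3/7)
6. 818.926ms @ 15/7 + 163.785ms (3/7)
7. 982.712ms @ 18/7 + 163.785ms (3/7)

note 2 onset = 3/7b = 163.785ms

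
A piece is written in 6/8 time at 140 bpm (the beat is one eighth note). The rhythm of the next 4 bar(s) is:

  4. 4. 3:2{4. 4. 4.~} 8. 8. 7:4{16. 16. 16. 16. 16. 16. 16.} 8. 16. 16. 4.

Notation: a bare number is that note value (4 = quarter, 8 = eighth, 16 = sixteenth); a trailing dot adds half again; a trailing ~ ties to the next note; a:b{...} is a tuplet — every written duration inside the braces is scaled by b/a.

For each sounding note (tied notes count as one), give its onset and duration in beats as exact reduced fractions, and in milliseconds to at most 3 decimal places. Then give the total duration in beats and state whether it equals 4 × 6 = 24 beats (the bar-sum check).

1) 0.0ms=0b +1285.714ms=3b
2) 1285.714ms=3b +1285.714ms=3b
3) 2571.429ms=6b +857.143ms=2b
4) 3428.571ms=8b +857.143ms=2b
5) 4285.714ms=10b +1500.0ms=7/2b
6) 5785.714ms=27/2b +642.857ms=3/2b
7) 6428.571ms=15b +183.673ms=3/7b
8) 6612.245ms=108/7b +183.673ms=3/7b
9) 6795.918ms=111/7b +183.673ms=3/7b
10) 6979.592ms=114/7b +183.673ms=3/7b
11) 7163.265ms=117/7b +183.673ms=3/7b
12) 7346.939ms=120/7b +183.673ms=3/7b
13) 7530.612ms=123/7b +183.673ms=3/7b
14) 7714.286ms=18b +642.857ms=3/2b
15) 8357.143ms=39/2b +321.429ms=3/4b
16) 8678.571ms=81/4b +321.429ms=3/4b
17) 9000.0ms=21b +1285.714ms=3b
Σ=24b of 24 (140bpm 6/8) — PASS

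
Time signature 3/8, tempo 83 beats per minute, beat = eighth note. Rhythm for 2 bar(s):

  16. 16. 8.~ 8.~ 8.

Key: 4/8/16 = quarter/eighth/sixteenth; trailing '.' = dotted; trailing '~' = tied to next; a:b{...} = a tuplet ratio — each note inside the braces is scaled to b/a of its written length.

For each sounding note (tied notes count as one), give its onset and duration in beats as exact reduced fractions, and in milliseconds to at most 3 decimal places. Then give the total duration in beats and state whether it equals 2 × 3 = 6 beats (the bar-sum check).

1) 0.0ms=0b +542.169ms=3/4b
2) 542.169ms=3/4b +542.169ms=3/4b
3) 1084.337ms=3/2b +3253.012ms=9/2b
Σ=6b of 6 (83bpm 3/8) — PASS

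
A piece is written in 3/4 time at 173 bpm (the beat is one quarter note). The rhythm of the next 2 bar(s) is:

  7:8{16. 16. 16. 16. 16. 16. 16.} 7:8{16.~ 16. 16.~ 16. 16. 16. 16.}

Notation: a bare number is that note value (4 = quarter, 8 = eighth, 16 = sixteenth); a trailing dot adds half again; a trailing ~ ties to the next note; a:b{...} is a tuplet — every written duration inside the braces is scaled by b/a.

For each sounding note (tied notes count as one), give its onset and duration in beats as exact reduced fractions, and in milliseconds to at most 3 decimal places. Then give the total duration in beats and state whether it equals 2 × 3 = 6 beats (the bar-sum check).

1) 0.0ms=0b +148.637ms=3/7b
2) 148.637ms=3/7b +148.637ms=3/7b
3) 297.275ms=6/7b +148.637ms=3/7b
4) 445.912ms=9/7b +148.637ms=3/7b
5) 594.55ms=12/7b +148.637ms=3/7b
6) 743.187ms=15/7b +148.637ms=3/7b
7) 891.825ms=18/7b +148.637ms=3/7b
8) 1040.462ms=3b +297.275ms=6/7b
9) 1337.737ms=27/7b +297.275ms=6/7b
10) 1635.012ms=33/7b +148.637ms=3/7b
11) 1783.65ms=36/7b +148.637ms=3/7b
12) 1932.287ms=39/7b +148.637ms=3/7b
Σ=6b of 6 (173bpm 3/4) — PASS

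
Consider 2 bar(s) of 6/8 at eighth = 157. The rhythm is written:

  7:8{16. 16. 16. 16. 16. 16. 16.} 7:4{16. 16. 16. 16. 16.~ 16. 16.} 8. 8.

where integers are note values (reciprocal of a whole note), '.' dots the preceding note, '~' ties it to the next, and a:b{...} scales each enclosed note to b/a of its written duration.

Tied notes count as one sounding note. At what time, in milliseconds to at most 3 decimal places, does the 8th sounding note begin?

note 8 onset = 6b = 2292.994ms

1. 0.0ms @ 0 + 327.571ms (6/7)
2. 327.571ms @ 6/7 + 327.571ms (6/7)
3. 655.141ms @ 12/7 + 327.571ms (6/7)
4. 982.712ms @ 18/7 + 327.571ms (6/7)
5. 1310.282ms @ 24/7 + 327.571ms (6/7)
6. 1637.853ms @ 30/7 + 327.571ms (6/7)
7. 1965.423ms @ 36/7 + 327.571ms (6/7)
8. 2292.994ms @ 6 + 163.785ms (3/7)
9. 2456.779ms @ 45/7 + 163.785ms (3/7)
10. 2620.564ms @ 48/7 + 163.785ms (3/7)
11. 2784.349ms @ 51/7 + 163.785ms (3/7)
12. 2948.135ms @ 54/7 + 327.571ms (6/7)
13. 3275.705ms @ 60/7 + 163.785ms (3/7)
14. 3439.49ms @ 9 + 573.248ms (3/2)
15. 4012.739ms @ 21/2 + 573.248ms (3/2)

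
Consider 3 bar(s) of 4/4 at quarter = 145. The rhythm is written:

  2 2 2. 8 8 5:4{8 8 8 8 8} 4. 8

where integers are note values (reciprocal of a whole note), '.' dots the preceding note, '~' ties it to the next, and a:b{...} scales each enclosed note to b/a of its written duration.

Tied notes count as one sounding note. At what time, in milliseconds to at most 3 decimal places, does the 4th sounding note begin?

note 4 onset = 7b = 2896.552ms

1. 0.0ms @ 0 + 827.586ms (2)
2. 827.586ms @ 2 + 827.586ms (2)
3. 1655.172ms @ 4 + 1241.379ms (3)
4. 2896.552ms @ 7 + 206.897ms (1/2)
5. 3103.448ms @ 15/2 + 206.897ms (1/2)
6. 3310.345ms @ 8 + 165.517ms (2/5)
7. 3475.862ms @ 42/5 + 165.517ms (2/5)
8. 3641.379ms @ 44/5 + 165.517ms (2/5)
9. 3806.897ms @ 46/5 + 165.517ms (2/5)
10. 3972.414ms @ 48/5 + 165.517ms (2/5)
11. 4137.931ms @ 10 + 620.69ms (3/2)
12. 4758.621ms @ 23/2 + 206.897ms (1/2)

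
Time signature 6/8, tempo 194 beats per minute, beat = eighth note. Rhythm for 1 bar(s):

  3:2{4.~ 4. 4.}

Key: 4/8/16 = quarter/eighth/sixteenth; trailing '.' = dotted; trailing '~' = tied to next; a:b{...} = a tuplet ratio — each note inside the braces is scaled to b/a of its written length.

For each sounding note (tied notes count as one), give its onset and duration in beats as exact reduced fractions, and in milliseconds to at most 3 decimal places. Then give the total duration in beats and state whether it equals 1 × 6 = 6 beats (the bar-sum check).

1) 0.0ms=0b +1237.113ms=4b
2) 1237.113ms=4b +618.557ms=2b
Σ=6b of 6 (194bpm 6/8) — PASS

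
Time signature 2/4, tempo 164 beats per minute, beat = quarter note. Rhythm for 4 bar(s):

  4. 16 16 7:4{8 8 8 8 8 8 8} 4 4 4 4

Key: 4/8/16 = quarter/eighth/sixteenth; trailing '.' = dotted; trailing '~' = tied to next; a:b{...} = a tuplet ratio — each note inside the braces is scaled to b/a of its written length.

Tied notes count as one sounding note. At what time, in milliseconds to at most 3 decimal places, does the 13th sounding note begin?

1. 0.0ms @ 0 + 548.78ms (3/2)
2. 548.78ms @ 3/2 + 91.463ms (1/4)
3. 640.244ms @ 7/4 + 91.463ms (1/4)
4. 731.707ms @ 2 + 104.53ms (2/7)
5. 836.237ms @ 16/7 + 104.53ms (2/7)
6. 940.767ms @ 18/7 + 104.53ms (2/7)
7. 1045.296ms @ 20/7 + 104.53ms (2/7)
8. 1149.826ms @ 22/7 + 104.53ms (2/7)
9. 1254.355ms @ 24/7 + 104.53ms (2/7)
10. 1358.885ms @ 26/7 + 104.53ms (2/7)
11. 1463.415ms @ 4 + 365.854ms (1)
12. 1829.268ms @ 5 + 365.854ms (1)
13. 2195.122ms @ 6 + 365.854ms (1)
14. 2560.976ms @ 7 + 365.854ms (1)

note 13 onset = 6b = 2195.122ms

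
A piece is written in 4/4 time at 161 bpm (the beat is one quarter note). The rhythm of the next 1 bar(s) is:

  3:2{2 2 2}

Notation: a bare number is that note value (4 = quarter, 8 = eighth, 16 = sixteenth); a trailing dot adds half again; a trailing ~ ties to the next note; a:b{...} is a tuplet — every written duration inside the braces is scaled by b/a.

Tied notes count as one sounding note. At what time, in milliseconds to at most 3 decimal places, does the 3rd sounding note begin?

1. 0.0ms @ 0 + 496.894ms (4/3)
2. 496.894ms @ 4/3 + 496.894ms (4/3)
3. 993.789ms @ 8/3 + 496.894ms (4/3)

note 3 onset = 8/3b = 993.789ms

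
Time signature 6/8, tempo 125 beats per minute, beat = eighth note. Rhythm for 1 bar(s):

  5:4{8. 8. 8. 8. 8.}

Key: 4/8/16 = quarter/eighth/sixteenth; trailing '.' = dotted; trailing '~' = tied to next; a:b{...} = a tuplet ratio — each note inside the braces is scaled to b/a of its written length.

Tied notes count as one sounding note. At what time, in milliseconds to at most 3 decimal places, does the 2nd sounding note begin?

note 2 onset = 6/5b = 576.0ms

1. 0.0ms @ 0 + 576.0ms (6/5)
2. 576.0ms @ 6/5 + 576.0ms (6/5)
3. 1152.0ms @ 12/5 + 576.0ms (6/5)
4. 1728.0ms @ 18/5 + 576.0ms (6/5)
5. 2304.0ms @ 24/5 + 576.0ms (6/5)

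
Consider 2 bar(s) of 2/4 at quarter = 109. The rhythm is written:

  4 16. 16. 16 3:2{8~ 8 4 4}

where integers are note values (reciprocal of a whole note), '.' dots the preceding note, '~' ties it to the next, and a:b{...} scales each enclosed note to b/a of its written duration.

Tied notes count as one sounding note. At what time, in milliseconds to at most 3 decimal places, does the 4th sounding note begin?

note 4 onset = 7/4b = 963.303ms

1. 0.0ms @ 0 + 550.459ms (1)
2. 550.459ms @ 1 + 206.422ms (3/8)
3. 756.881ms @ 11/8 + 206.422ms (3/8)
4. 963.303ms @ 7/4 + 137.615ms (1/4)
5. 1100.917ms @ 2 + 366.972ms (2/3)
6. 1467.89ms @ 8/3 + 366.972ms (2/3)
7. 1834.862ms @ 10/3 + 366.972ms (2/3)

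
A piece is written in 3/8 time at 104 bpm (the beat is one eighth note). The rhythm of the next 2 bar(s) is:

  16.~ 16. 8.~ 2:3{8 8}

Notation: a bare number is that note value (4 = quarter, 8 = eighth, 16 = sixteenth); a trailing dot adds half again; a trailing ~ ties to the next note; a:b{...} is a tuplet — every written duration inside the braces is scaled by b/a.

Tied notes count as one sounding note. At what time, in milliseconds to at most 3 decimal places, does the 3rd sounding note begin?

1. 0.0ms @ 0 + 865.385ms (3/2)
2. 865.385ms @ 3/2 + 1730.769ms (3)
3. 2596.154ms @ 9/2 + 865.385ms (3/2)

note 3 onset = 9/2b = 2596.154ms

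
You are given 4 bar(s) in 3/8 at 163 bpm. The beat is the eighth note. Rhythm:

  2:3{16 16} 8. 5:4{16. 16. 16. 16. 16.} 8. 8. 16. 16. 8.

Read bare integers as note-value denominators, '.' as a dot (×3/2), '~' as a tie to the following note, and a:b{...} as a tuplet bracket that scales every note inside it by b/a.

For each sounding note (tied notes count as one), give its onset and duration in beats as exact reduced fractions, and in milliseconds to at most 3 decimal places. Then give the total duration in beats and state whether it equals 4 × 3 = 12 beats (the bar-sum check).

1) 0.0ms=0b +276.074ms=3/4b
2) 276.074ms=3/4b +276.074ms=3/4b
3) 552.147ms=3/2b +552.147ms=3/2b
4) 1104.294ms=3b +220.859ms=3/5b
5) 1325.153ms=18/5b +220.859ms=3/5b
6) 1546.012ms=21/5b +220.859ms=3/5b
7) 1766.871ms=24/5b +220.859ms=3/5b
8) 1987.73ms=27/5b +220.859ms=3/5b
9) 2208.589ms=6b +552.147ms=3/2b
10) 2760.736ms=15/2b +552.147ms=3/2b
11) 3312.883ms=9b +276.074ms=3/4b
12) 3588.957ms=39/4b +276.074ms=3/4b
13) 3865.031ms=21/2b +552.147ms=3/2b
Σ=12b of 12 (163bpm 3/8) — PASS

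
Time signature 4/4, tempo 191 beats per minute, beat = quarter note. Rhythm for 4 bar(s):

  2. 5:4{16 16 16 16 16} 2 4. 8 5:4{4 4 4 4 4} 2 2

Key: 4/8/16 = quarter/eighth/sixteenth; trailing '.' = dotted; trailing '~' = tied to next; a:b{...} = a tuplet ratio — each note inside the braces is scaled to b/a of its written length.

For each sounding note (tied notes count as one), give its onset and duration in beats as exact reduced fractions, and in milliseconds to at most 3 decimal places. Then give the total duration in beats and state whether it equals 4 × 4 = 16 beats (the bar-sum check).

1) 0.0ms=0b +942.408ms=3b
2) 942.408ms=3b +62.827ms=1/5b
3) 1005.236ms=16/5b +62.827ms=1/5b
4) 1068.063ms=17/5b +62.827ms=1/5b
5) 1130.89ms=18/5b +62.827ms=1/5b
6) 1193.717ms=19/5b +62.827ms=1/5b
7) 1256.545ms=4b +628.272ms=2b
8) 1884.817ms=6b +471.204ms=3/2b
9) 2356.021ms=15/2b +157.068ms=1/2b
10) 2513.089ms=8b +251.309ms=4/5b
11) 2764.398ms=44/5b +251.309ms=4/5b
12) 3015.707ms=48/5b +251.309ms=4/5b
13) 3267.016ms=52/5b +251.309ms=4/5b
14) 3518.325ms=56/5b +251.309ms=4/5b
15) 3769.634ms=12b +628.272ms=2b
16) 4397.906ms=14b +628.272ms=2b
Σ=16b of 16 (191bpm 4/4) — PASS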